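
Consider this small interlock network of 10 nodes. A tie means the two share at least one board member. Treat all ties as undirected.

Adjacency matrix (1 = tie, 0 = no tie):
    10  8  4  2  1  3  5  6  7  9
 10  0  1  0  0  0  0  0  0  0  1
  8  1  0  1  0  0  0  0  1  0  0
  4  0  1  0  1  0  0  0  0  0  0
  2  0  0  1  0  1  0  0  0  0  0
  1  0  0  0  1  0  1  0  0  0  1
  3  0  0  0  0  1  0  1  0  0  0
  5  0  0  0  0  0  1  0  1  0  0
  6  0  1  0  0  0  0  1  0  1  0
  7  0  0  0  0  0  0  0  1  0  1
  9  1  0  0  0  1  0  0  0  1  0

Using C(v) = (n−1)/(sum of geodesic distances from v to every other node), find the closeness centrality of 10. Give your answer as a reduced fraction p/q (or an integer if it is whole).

Distances from 10: 1:2, 2:3, 3:3, 4:2, 5:3, 6:2, 7:2, 8:1, 9:1. Sum = 19.
n = 10, so closeness = 9/19.

9/19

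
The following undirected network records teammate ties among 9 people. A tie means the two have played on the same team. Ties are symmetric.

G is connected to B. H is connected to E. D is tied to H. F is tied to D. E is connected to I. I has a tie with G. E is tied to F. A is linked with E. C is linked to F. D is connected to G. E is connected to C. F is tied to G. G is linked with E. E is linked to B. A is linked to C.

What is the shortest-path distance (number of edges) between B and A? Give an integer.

One shortest route is B – E – A, which uses 2 edges, and B and A are not directly tied, so nothing shorter exists. So d(B,A) = 2.

2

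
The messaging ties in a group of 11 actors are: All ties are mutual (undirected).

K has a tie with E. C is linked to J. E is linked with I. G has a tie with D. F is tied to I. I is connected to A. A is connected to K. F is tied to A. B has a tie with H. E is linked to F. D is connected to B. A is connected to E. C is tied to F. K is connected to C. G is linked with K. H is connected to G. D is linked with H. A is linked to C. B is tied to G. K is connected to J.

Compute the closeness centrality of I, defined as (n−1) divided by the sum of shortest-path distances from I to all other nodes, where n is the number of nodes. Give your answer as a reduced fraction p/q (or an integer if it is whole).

2/5

Distances from I: A:1, B:4, C:2, D:4, E:1, F:1, G:3, H:4, J:3, K:2. Sum = 25.
n = 11, so closeness = 10/25 = 2/5.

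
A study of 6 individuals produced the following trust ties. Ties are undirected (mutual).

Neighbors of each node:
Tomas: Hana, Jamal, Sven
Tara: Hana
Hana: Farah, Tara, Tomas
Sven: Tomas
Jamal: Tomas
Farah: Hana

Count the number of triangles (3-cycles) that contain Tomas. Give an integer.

Tomas's neighbors are Hana, Jamal, and Sven, but none of them are tied to each other, so no triangle contains Tomas.

0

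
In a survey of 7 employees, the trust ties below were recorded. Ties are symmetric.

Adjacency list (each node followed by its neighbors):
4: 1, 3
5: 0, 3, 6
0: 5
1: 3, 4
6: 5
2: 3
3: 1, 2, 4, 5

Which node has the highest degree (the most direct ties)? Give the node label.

3

Degrees — 0:1, 1:2, 2:1, 3:4, 4:2, 5:3, 6:1.
The maximum is 4, attained only by 3.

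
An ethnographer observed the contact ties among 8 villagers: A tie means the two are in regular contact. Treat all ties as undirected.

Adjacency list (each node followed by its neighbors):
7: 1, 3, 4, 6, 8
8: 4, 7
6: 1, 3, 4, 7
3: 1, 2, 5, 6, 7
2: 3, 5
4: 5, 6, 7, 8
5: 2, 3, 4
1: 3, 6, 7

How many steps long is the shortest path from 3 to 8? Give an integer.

One shortest route is 3 – 7 – 8, which uses 2 edges, and 3 and 8 are not directly tied, so nothing shorter exists. So d(3,8) = 2.

2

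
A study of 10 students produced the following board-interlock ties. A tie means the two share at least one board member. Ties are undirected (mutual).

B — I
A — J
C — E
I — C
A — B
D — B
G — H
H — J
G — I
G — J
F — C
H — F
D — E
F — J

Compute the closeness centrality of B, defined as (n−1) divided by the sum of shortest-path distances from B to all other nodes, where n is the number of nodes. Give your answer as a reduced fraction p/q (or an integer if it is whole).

9/17

Distances from B: A:1, C:2, D:1, E:2, F:3, G:2, H:3, I:1, J:2. Sum = 17.
n = 10, so closeness = 9/17.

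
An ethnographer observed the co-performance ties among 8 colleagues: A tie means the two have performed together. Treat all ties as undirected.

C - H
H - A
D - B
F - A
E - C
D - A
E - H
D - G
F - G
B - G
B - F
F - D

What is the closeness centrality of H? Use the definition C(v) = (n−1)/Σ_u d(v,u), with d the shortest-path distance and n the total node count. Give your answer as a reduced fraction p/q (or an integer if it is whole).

7/13

Distances from H: A:1, B:3, C:1, D:2, E:1, F:2, G:3. Sum = 13.
n = 8, so closeness = 7/13.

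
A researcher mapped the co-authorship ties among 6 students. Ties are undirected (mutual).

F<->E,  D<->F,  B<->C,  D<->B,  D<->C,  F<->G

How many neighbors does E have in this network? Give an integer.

1

E is directly tied to F. That is 1 neighbor, so the degree of E is 1.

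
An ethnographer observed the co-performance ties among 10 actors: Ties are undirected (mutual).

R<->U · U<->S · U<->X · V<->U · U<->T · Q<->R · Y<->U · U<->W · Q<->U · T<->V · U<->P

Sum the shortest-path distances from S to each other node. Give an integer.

17

Distances from S: P:2, Q:2, R:2, T:2, U:1, V:2, W:2, X:2, Y:2.
Sum = 2 + 2 + 2 + 2 + 1 + 2 + 2 + 2 + 2 = 17.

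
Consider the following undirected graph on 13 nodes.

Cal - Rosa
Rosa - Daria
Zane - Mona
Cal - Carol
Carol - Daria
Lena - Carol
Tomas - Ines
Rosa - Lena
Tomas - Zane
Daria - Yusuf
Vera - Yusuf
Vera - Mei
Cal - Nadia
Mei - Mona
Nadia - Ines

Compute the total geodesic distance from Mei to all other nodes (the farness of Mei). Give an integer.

Distances from Mei: Cal:5, Carol:4, Daria:3, Ines:4, Lena:5, Mona:1, Nadia:5, Rosa:4, Tomas:3, Vera:1, Yusuf:2, Zane:2.
Sum = 5 + 4 + 3 + 4 + 5 + 1 + 5 + 4 + 3 + 1 + 2 + 2 = 39.

39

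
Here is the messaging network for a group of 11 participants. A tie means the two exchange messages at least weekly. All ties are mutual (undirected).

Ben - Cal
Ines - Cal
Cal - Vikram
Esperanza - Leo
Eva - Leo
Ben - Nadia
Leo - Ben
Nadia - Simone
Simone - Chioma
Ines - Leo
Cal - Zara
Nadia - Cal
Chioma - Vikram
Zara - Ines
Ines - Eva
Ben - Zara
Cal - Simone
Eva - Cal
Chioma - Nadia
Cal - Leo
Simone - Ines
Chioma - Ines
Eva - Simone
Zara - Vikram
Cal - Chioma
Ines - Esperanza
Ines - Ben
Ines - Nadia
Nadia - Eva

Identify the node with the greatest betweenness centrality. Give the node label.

Unnormalized betweenness of each node: Ben:11/12, Cal:103/12, Chioma:19/12, Esperanza:0, Eva:7/12, Ines:21/2, Leo:2, Nadia:7/6, Simone:1/4, Vikram:1/3, Zara:13/12.
Ines has the largest value, 21/2, making it the main broker — the node through which the most shortest paths run.

Ines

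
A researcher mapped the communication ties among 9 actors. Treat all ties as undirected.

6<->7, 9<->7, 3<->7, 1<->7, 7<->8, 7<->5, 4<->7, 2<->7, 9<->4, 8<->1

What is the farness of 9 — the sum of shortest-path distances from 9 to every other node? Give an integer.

Distances from 9: 1:2, 2:2, 3:2, 4:1, 5:2, 6:2, 7:1, 8:2.
Sum = 2 + 2 + 2 + 1 + 2 + 2 + 1 + 2 = 14.

14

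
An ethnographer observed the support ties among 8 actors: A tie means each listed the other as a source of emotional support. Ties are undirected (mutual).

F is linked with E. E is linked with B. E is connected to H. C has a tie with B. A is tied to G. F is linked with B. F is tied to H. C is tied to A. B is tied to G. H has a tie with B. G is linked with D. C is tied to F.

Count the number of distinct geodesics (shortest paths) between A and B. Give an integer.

2

The shortest distance is 2. The length-2 paths are: A–G–B; A–C–B.
That gives 2 distinct shortest paths.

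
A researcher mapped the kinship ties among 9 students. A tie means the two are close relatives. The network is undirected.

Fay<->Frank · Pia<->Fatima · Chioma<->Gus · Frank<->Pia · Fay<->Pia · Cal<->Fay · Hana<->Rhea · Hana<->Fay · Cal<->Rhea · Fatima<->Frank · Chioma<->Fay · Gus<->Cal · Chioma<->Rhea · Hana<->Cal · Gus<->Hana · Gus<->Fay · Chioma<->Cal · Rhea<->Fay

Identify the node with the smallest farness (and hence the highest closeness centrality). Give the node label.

Fay

Farness (sum of distances to all others) for each node — Cal:12, Chioma:13, Fatima:19, Fay:9, Frank:13, Gus:13, Hana:13, Pia:13, Rhea:13.
The smallest farness is 9, for Fay, so Fay has the highest closeness.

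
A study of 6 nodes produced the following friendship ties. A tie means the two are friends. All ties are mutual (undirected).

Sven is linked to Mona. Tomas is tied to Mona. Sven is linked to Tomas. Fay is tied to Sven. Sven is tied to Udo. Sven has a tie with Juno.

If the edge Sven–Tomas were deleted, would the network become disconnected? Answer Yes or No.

Even without that edge, Sven still reaches Tomas via Sven – Mona – Tomas, so the network stays connected. Not a bridge.

No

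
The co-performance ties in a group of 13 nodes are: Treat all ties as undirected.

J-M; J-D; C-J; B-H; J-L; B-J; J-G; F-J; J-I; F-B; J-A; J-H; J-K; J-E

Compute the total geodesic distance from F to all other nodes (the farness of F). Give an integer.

Distances from F: A:2, B:1, C:2, D:2, E:2, G:2, H:2, I:2, J:1, K:2, L:2, M:2.
Sum = 2 + 1 + 2 + 2 + 2 + 2 + 2 + 2 + 1 + 2 + 2 + 2 = 22.

22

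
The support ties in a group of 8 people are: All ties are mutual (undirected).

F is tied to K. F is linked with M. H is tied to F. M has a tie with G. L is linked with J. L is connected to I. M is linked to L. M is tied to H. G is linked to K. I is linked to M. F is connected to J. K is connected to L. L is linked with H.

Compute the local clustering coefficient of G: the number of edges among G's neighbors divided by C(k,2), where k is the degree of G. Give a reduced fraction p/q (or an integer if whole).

G's neighbors: K and M (k = 2).
Possible neighbor pairs: C(2,2) = 1. Edges among them: none → e = 0.
Clustering(G) = 0/1.

0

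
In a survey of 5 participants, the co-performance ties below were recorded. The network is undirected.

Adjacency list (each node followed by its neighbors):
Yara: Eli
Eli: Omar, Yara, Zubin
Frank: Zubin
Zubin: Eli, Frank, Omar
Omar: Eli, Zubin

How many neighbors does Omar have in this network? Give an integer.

2

Omar is directly tied to Eli and Zubin. That is 2 neighbors, so the degree of Omar is 2.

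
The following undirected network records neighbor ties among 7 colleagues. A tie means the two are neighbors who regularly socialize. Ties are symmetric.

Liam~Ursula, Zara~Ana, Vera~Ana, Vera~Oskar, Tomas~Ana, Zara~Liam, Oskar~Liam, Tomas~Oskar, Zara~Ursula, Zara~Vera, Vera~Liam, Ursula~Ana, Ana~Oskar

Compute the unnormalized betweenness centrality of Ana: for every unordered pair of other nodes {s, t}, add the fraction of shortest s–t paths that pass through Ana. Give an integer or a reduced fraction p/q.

Pairs whose geodesics pass through Ana — Ursula–Vera: 1/3; Ursula–Tomas: 1; Ursula–Oskar: 1/2; Vera–Tomas: 1/2; Tomas–Zara: 1; Oskar–Zara: 1/3.
All other pairs contribute 0.
Summing the contributions gives betweenness(Ana) = 11/3.

11/3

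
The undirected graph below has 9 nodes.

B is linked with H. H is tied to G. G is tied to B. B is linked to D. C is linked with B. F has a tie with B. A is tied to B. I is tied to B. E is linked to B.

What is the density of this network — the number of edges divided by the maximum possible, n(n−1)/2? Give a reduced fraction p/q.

1/4

There are 9 edges and 9 nodes, so the maximum possible is C(9,2) = 36.
Density = 9/36 = 1/4.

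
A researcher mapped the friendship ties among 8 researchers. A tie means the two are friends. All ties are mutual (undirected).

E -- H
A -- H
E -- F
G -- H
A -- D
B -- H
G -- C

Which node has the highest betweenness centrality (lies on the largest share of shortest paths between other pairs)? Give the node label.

H

Unnormalized betweenness of each node: A:6, B:0, C:0, D:0, E:6, F:0, G:6, H:18.
H has the largest value, 18, making it the main broker — the node through which the most shortest paths run.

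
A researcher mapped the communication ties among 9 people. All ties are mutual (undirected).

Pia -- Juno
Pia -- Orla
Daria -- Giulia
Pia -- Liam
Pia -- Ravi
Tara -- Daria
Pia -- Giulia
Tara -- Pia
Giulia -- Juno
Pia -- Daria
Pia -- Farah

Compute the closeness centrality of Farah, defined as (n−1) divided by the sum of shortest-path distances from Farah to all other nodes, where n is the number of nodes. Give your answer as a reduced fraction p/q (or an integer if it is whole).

Distances from Farah: Daria:2, Giulia:2, Juno:2, Liam:2, Orla:2, Pia:1, Ravi:2, Tara:2. Sum = 15.
n = 9, so closeness = 8/15.

8/15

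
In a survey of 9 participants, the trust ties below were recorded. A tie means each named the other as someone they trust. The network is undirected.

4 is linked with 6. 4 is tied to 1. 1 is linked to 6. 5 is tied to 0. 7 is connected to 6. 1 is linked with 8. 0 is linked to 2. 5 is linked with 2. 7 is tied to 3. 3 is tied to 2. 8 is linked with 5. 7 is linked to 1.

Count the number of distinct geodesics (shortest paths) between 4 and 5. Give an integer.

The shortest distance is 3, and the only length-3 path is 4–1–8–5. So there is exactly 1 shortest path.

1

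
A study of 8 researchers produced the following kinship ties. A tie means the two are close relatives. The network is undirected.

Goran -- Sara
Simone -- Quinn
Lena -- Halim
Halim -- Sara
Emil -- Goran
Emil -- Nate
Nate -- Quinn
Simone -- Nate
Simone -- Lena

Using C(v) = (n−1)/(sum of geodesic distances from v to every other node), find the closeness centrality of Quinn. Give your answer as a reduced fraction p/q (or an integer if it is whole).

7/16

Distances from Quinn: Emil:2, Goran:3, Halim:3, Lena:2, Nate:1, Sara:4, Simone:1. Sum = 16.
n = 8, so closeness = 7/16.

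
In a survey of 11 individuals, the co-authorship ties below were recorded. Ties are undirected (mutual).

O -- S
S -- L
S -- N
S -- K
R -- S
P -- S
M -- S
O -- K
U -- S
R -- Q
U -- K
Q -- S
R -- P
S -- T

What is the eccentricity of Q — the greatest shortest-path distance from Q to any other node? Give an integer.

Distances from Q: K:2, L:2, M:2, N:2, O:2, P:2, R:1, S:1, T:2, U:2.
The largest is 2 (to L, N, O, K, T, U, M, and P), so the eccentricity of Q is 2.

2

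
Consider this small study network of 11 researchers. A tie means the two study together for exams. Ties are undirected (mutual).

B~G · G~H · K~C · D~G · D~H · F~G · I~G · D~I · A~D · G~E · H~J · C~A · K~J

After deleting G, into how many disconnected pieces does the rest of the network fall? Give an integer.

Without G, the remaining ties split the others into: {A, C, D, H, I, J, K}; {E}; {F}; {B}.
That's 4 separate components.

4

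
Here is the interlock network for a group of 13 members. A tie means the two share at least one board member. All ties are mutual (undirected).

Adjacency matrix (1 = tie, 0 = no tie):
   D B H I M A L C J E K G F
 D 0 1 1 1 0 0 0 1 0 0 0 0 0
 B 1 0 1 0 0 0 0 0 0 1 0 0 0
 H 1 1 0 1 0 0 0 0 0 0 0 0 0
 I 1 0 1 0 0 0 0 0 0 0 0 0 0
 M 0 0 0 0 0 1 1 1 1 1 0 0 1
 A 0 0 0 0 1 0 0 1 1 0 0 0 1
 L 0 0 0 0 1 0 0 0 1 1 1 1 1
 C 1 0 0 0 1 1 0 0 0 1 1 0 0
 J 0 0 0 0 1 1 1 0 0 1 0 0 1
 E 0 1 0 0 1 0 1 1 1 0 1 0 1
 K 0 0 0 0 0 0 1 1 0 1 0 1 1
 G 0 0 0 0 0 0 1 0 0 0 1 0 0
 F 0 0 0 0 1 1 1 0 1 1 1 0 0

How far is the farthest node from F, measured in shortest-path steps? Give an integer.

Distances from F: A:1, B:2, C:2, D:3, E:1, G:2, H:3, I:4, J:1, K:1, L:1, M:1.
The largest is 4 (to I), so the eccentricity of F is 4.

4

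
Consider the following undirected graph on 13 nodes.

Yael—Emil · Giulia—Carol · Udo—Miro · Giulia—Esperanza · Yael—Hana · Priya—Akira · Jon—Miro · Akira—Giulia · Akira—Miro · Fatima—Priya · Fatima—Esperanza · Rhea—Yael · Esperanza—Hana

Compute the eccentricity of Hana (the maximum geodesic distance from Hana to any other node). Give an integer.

5

Distances from Hana: Akira:3, Carol:3, Emil:2, Esperanza:1, Fatima:2, Giulia:2, Jon:5, Miro:4, Priya:3, Rhea:2, Udo:5, Yael:1.
The largest is 5 (to Udo and Jon), so the eccentricity of Hana is 5.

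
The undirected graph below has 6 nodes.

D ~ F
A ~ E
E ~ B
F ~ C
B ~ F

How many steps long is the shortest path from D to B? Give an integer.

2

One shortest route is D – F – B, which uses 2 edges, and D and B are not directly tied, so nothing shorter exists. So d(D,B) = 2.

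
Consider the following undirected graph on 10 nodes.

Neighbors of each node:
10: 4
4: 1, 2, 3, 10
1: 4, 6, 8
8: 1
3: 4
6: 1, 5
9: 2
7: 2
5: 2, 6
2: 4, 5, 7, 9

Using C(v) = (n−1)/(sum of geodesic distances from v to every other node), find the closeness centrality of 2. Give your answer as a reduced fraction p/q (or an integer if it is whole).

Distances from 2: 1:2, 3:2, 4:1, 5:1, 6:2, 7:1, 8:3, 9:1, 10:2. Sum = 15.
n = 10, so closeness = 9/15 = 3/5.

3/5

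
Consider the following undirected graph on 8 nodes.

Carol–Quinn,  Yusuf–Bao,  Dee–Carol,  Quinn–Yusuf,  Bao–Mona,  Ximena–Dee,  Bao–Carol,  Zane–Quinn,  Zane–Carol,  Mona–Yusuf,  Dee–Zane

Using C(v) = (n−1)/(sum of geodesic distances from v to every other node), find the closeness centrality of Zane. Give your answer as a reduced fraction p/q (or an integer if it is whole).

Distances from Zane: Bao:2, Carol:1, Dee:1, Mona:3, Quinn:1, Ximena:2, Yusuf:2. Sum = 12.
n = 8, so closeness = 7/12.

7/12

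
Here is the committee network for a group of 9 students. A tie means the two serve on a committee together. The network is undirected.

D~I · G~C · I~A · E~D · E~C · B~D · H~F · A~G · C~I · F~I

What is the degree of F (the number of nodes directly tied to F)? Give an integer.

2

F is directly tied to H and I. That is 2 neighbors, so the degree of F is 2.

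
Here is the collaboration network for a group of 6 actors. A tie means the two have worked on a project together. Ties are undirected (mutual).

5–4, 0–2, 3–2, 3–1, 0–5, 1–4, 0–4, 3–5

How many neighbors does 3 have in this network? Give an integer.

3

3 is directly tied to 1, 2, and 5. That is 3 neighbors, so the degree of 3 is 3.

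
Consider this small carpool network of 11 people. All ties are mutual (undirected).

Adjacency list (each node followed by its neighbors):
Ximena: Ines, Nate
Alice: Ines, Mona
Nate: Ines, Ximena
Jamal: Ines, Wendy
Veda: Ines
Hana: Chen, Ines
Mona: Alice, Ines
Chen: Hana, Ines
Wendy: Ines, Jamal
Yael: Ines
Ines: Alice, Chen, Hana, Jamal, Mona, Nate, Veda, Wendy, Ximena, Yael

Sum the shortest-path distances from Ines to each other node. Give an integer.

10

Distances from Ines: Alice:1, Chen:1, Hana:1, Jamal:1, Mona:1, Nate:1, Veda:1, Wendy:1, Ximena:1, Yael:1.
Sum = 1 + 1 + 1 + 1 + 1 + 1 + 1 + 1 + 1 + 1 = 10.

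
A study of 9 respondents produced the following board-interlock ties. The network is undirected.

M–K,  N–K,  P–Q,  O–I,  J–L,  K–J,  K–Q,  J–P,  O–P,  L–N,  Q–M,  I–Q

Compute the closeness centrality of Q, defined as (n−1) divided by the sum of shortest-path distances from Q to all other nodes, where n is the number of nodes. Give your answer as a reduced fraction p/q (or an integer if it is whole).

Distances from Q: I:1, J:2, K:1, L:3, M:1, N:2, O:2, P:1. Sum = 13.
n = 9, so closeness = 8/13.

8/13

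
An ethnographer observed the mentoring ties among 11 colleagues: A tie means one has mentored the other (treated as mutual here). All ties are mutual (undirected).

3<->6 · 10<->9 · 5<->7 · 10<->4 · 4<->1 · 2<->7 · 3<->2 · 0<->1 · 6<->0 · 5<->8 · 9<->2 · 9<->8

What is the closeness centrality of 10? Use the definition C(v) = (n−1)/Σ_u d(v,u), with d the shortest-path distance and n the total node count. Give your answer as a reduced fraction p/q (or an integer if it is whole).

Distances from 10: 0:3, 1:2, 2:2, 3:3, 4:1, 5:3, 6:4, 7:3, 8:2, 9:1. Sum = 24.
n = 11, so closeness = 10/24 = 5/12.

5/12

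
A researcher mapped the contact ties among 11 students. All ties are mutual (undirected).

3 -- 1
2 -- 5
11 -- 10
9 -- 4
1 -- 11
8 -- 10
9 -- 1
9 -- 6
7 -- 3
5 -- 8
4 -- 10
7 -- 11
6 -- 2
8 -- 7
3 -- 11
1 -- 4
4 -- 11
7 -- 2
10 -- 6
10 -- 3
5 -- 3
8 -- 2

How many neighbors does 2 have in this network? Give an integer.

2 is directly tied to 5, 6, 7, and 8. That is 4 neighbors, so the degree of 2 is 4.

4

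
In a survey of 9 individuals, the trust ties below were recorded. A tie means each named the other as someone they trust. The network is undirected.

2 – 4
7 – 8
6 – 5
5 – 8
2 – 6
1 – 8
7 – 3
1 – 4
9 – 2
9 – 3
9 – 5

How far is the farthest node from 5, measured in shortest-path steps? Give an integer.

3

Distances from 5: 1:2, 2:2, 3:2, 4:3, 6:1, 7:2, 8:1, 9:1.
The largest is 3 (to 4), so the eccentricity of 5 is 3.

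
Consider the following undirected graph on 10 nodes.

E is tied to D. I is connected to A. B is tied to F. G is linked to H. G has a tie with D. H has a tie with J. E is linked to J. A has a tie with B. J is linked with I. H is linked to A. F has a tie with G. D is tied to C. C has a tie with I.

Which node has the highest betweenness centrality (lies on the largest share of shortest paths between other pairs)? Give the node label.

G

Unnormalized betweenness of each node: A:41/6, B:2, C:11/6, D:6, E:1, F:7/3, G:49/6, H:6, I:6, J:29/6.
G has the largest value, 49/6, making it the main broker — the node through which the most shortest paths run.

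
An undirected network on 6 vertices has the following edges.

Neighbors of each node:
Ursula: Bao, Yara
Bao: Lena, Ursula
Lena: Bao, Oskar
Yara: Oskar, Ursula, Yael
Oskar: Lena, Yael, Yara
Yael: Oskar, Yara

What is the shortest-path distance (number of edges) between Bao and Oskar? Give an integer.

One shortest route is Bao – Lena – Oskar, which uses 2 edges, and Bao and Oskar are not directly tied, so nothing shorter exists. So d(Bao,Oskar) = 2.

2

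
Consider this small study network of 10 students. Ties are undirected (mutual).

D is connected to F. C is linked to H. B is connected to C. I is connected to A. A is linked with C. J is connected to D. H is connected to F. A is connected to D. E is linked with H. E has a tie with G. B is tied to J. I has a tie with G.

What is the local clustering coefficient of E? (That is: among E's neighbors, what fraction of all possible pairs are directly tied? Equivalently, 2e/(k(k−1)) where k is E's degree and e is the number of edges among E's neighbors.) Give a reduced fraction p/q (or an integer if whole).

0

E's neighbors: G and H (k = 2).
Possible neighbor pairs: C(2,2) = 1. Edges among them: none → e = 0.
Clustering(E) = 0/1.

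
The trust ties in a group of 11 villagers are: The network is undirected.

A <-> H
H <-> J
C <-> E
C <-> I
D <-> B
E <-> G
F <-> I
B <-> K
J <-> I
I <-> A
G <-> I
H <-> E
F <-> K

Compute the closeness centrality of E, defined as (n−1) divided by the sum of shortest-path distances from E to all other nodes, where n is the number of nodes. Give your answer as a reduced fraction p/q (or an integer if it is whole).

10/27

Distances from E: A:2, B:5, C:1, D:6, F:3, G:1, H:1, I:2, J:2, K:4. Sum = 27.
n = 11, so closeness = 10/27.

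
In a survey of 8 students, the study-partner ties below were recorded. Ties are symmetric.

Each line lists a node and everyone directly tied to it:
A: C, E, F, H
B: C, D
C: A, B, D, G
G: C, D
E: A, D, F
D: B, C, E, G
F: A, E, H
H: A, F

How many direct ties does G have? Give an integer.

G is directly tied to C and D. That is 2 neighbors, so the degree of G is 2.

2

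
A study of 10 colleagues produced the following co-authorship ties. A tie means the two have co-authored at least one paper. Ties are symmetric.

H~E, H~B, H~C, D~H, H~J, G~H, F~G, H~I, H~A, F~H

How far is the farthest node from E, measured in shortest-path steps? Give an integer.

Distances from E: A:2, B:2, C:2, D:2, F:2, G:2, H:1, I:2, J:2.
The largest is 2 (to F, J, C, A, I, D, B, and G), so the eccentricity of E is 2.

2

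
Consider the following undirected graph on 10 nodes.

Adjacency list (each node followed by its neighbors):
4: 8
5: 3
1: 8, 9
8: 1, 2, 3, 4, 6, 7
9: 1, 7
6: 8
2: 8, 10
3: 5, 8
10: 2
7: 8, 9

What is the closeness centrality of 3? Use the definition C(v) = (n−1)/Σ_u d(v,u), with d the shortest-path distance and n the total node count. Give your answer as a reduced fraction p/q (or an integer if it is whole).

Distances from 3: 1:2, 2:2, 4:2, 5:1, 6:2, 7:2, 8:1, 9:3, 10:3. Sum = 18.
n = 10, so closeness = 9/18 = 1/2.

1/2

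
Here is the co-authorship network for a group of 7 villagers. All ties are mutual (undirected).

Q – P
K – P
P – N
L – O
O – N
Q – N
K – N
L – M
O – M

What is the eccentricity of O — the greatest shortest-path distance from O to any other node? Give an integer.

Distances from O: K:2, L:1, M:1, N:1, P:2, Q:2.
The largest is 2 (to P, Q, and K), so the eccentricity of O is 2.

2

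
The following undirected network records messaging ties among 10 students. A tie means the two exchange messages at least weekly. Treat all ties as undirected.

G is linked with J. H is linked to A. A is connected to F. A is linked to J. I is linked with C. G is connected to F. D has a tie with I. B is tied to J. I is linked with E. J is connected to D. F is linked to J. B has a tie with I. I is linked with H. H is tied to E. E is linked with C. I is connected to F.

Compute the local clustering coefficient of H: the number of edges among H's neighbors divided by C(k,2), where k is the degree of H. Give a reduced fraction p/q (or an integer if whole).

H's neighbors: A, E, and I (k = 3).
Possible neighbor pairs: C(3,2) = 3. Edges among them: E–I → e = 1.
Clustering(H) = 1/3.

1/3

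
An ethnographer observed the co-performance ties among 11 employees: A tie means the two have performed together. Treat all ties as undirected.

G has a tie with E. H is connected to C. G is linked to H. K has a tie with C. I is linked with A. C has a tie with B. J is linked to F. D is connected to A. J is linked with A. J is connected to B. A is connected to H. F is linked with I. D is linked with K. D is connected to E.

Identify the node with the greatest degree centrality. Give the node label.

A

Degrees — A:4, B:2, C:3, D:3, E:2, F:2, G:2, H:3, I:2, J:3, K:2.
The maximum is 4, attained only by A.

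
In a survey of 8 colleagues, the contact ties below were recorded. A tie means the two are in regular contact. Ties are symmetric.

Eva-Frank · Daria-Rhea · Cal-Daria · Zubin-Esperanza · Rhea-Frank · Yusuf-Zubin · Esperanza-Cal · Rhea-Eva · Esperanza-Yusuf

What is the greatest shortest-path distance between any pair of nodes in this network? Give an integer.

5

Eccentricity of each node (its greatest distance to any other): Cal:3, Daria:3, Esperanza:4, Eva:5, Frank:5, Rhea:4, Yusuf:5, Zubin:5.
The maximum eccentricity is 5, realized for instance by the pair Zubin–Frank via Zubin – Esperanza – Cal – Daria – Rhea – Frank. So the diameter is 5.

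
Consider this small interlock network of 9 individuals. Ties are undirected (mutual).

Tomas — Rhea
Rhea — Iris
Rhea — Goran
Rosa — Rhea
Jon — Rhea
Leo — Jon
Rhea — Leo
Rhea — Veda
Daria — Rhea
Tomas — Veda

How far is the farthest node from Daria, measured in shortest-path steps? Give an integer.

2

Distances from Daria: Goran:2, Iris:2, Jon:2, Leo:2, Rhea:1, Rosa:2, Tomas:2, Veda:2.
The largest is 2 (to Tomas, Jon, Veda, Leo, Iris, Goran, and Rosa), so the eccentricity of Daria is 2.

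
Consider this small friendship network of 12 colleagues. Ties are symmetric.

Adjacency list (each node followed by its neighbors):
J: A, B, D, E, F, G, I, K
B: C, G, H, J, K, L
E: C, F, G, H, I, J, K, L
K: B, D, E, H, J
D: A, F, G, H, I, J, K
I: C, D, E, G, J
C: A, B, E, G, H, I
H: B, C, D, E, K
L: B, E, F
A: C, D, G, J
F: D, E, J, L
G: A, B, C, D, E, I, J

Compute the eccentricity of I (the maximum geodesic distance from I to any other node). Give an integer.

2

Distances from I: A:2, B:2, C:1, D:1, E:1, F:2, G:1, H:2, J:1, K:2, L:2.
The largest is 2 (to B, A, H, F, K, and L), so the eccentricity of I is 2.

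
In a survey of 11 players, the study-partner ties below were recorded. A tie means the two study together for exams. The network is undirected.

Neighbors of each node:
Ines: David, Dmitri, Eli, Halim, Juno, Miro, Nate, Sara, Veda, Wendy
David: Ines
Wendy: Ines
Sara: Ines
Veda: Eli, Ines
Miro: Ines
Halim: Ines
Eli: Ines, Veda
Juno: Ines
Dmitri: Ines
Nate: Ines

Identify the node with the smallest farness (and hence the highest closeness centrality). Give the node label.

Farness (sum of distances to all others) for each node — David:19, Dmitri:19, Eli:18, Halim:19, Ines:10, Juno:19, Miro:19, Nate:19, Sara:19, Veda:18, Wendy:19.
The smallest farness is 10, for Ines, so Ines has the highest closeness.

Ines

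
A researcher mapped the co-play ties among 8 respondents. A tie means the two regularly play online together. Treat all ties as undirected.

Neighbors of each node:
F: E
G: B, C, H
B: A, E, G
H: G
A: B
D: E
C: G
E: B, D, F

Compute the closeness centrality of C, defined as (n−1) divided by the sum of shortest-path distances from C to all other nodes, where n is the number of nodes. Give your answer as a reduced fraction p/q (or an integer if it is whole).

Distances from C: A:3, B:2, D:4, E:3, F:4, G:1, H:2. Sum = 19.
n = 8, so closeness = 7/19.

7/19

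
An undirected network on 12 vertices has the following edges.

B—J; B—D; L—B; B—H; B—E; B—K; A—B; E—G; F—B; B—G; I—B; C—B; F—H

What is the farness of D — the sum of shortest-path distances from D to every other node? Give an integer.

21

Distances from D: A:2, B:1, C:2, E:2, F:2, G:2, H:2, I:2, J:2, K:2, L:2.
Sum = 2 + 1 + 2 + 2 + 2 + 2 + 2 + 2 + 2 + 2 + 2 = 21.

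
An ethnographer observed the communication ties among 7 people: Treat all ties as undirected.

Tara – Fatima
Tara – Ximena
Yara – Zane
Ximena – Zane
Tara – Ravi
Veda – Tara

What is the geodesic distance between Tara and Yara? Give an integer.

One shortest route is Tara – Ximena – Zane – Yara, which uses 3 edges, and at distance 2 from Tara we only reach {Zane}, which does not include Yara. So d(Tara,Yara) = 3.

3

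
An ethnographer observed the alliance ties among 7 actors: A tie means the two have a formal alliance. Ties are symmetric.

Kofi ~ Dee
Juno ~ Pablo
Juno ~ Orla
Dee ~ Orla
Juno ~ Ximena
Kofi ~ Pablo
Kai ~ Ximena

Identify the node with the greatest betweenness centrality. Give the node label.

Unnormalized betweenness of each node: Dee:1, Juno:9, Kai:0, Kofi:1, Orla:3, Pablo:3, Ximena:5.
Juno has the largest value, 9, making it the main broker — the node through which the most shortest paths run.

Juno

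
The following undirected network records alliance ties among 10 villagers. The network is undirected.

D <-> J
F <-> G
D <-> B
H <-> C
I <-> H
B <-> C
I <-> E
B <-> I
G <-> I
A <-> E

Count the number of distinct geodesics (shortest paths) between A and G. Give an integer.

1

The shortest distance is 3, and the only length-3 path is A–E–I–G. So there is exactly 1 shortest path.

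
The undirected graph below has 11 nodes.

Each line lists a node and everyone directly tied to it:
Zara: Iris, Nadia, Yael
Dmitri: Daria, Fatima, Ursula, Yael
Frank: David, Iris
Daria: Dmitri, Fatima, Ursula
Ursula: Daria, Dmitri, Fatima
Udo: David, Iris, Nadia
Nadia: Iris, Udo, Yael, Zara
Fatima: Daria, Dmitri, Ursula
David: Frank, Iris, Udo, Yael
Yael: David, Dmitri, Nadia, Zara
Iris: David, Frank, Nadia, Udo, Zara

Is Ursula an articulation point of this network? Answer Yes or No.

Even without Ursula, every remaining node can still reach every other (the residual graph is connected), so Ursula is not a cut vertex.

No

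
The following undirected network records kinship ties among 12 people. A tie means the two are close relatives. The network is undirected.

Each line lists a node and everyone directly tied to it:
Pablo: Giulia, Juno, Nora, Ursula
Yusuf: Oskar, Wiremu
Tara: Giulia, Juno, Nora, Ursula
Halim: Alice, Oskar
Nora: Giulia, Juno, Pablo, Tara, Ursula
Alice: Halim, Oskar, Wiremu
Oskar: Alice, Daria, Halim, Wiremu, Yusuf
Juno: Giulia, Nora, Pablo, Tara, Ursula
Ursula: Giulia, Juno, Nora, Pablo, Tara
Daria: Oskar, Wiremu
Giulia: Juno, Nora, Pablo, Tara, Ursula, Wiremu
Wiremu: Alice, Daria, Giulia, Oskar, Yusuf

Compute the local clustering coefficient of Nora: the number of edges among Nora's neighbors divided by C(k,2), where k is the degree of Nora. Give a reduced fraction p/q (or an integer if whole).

9/10

Nora's neighbors: Giulia, Juno, Pablo, Tara, and Ursula (k = 5).
Possible neighbor pairs: C(5,2) = 10. Edges among them: Giulia–Juno, Giulia–Pablo, Giulia–Tara, Giulia–Ursula, Juno–Pablo, Juno–Tara, Juno–Ursula, Pablo–Ursula, Tara–Ursula → e = 9.
Clustering(Nora) = 9/10.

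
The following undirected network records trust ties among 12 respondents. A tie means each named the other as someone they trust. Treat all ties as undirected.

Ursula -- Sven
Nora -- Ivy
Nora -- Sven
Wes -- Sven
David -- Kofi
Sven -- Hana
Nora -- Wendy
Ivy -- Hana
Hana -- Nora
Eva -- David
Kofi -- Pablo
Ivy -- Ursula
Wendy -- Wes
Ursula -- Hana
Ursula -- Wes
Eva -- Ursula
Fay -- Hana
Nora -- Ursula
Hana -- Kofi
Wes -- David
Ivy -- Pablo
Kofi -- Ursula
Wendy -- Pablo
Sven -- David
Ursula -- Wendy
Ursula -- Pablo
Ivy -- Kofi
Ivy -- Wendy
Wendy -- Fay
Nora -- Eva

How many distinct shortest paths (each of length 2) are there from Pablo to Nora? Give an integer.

The shortest distance is 2. The length-2 paths are: Pablo–Ivy–Nora; Pablo–Wendy–Nora; Pablo–Ursula–Nora.
That gives 3 distinct shortest paths.

3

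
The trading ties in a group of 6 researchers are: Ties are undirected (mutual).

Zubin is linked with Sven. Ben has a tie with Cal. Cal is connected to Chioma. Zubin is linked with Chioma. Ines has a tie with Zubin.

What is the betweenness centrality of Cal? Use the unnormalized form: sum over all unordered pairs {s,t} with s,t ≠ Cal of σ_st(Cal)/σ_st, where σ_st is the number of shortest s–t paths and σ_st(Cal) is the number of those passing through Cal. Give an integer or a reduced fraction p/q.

4

Pairs whose geodesics pass through Cal — Ines–Ben: 1; Zubin–Ben: 1; Chioma–Ben: 1; Ben–Sven: 1.
All other pairs contribute 0.
Summing the contributions gives betweenness(Cal) = 4.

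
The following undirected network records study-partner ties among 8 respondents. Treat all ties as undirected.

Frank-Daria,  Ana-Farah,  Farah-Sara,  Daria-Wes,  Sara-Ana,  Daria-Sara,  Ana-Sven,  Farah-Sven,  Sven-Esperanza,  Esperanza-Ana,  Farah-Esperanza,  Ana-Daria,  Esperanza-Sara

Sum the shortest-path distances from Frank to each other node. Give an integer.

16

Distances from Frank: Ana:2, Daria:1, Esperanza:3, Farah:3, Sara:2, Sven:3, Wes:2.
Sum = 2 + 1 + 3 + 3 + 2 + 3 + 2 = 16.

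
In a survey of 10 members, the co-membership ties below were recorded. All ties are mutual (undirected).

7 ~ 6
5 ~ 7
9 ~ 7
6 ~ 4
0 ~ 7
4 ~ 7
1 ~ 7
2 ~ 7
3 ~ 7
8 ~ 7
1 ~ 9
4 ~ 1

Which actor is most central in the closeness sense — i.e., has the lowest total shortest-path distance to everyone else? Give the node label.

Farness (sum of distances to all others) for each node — 0:17, 1:15, 2:17, 3:17, 4:15, 5:17, 6:16, 7:9, 8:17, 9:16.
The smallest farness is 9, for 7, so 7 has the highest closeness.

7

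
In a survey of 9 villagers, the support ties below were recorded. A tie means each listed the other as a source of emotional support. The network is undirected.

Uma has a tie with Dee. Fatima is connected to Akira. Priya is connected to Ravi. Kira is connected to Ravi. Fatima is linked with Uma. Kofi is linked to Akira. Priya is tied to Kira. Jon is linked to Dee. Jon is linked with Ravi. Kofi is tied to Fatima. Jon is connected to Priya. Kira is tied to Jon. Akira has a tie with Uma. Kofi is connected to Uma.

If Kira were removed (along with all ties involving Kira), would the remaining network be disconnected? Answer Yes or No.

No

Even without Kira, every remaining node can still reach every other (the residual graph is connected), so Kira is not a cut vertex.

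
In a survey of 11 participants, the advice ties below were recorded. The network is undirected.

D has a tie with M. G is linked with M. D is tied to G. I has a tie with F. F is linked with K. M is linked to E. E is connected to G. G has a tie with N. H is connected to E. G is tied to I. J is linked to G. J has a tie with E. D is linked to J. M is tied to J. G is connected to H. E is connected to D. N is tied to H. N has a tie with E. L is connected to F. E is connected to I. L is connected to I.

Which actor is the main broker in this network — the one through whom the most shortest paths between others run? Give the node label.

Unnormalized betweenness of each node: D:0, E:13, F:9, G:13, H:0, I:21, J:0, K:0, L:0, M:0, N:0.
I has the largest value, 21, making it the main broker — the node through which the most shortest paths run.

I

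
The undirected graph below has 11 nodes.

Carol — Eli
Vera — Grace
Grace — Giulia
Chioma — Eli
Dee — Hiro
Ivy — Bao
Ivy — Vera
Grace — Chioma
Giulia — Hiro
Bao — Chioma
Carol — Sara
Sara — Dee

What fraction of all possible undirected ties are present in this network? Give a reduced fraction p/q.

12/55

There are 12 edges and 11 nodes, so the maximum possible is C(11,2) = 55.
Density = 12/55.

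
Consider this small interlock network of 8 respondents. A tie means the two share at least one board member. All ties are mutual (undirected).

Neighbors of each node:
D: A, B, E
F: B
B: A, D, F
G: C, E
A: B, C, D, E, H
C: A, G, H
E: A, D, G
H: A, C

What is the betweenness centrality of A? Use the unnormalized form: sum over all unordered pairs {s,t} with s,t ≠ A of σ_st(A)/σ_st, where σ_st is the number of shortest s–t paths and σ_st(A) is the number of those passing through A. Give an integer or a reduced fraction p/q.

59/6

Pairs whose geodesics pass through A — F–H: 1; F–C: 1; F–E: 1/2; F–G: 2/3; H–B: 1; H–D: 1; H–E: 1; B–C: 1; B–E: 1/2; B–G: 2/3; D–C: 1; C–E: 1/2.
All other pairs contribute 0.
Summing the contributions gives betweenness(A) = 59/6.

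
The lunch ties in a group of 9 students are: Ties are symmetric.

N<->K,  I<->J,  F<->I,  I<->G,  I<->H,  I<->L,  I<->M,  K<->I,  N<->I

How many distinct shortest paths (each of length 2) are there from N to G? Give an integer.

The shortest distance is 2, and the only length-2 path is N–I–G. So there is exactly 1 shortest path.

1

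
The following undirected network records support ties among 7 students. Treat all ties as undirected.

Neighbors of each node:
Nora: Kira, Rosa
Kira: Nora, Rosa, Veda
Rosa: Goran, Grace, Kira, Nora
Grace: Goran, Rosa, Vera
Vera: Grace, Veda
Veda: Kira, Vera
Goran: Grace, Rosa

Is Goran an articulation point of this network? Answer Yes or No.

Even without Goran, every remaining node can still reach every other (the residual graph is connected), so Goran is not a cut vertex.

No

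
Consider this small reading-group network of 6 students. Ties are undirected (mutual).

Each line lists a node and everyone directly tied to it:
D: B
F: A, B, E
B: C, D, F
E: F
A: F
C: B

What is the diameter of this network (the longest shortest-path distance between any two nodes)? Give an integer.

Eccentricity of each node (its greatest distance to any other): A:3, B:2, C:3, D:3, E:3, F:2.
The maximum eccentricity is 3, realized for instance by the pair E–D via E – F – B – D. So the diameter is 3.

3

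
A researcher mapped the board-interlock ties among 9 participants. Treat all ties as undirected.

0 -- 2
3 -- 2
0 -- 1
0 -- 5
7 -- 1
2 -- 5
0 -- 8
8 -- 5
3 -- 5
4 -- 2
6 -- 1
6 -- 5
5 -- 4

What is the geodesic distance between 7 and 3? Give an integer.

4

One shortest route is 7 – 1 – 0 – 5 – 3, which uses 4 edges, and at distance 3 from 7 we only reach {2, 5, 8}, which does not include 3. So d(7,3) = 4.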